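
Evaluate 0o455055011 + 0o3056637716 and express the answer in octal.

Add column by column in base 8, right to left:
  1+6 = 7
  1+1 = 2
  0+7 = 7
  5+7 = 4 carry 1
  5+3+1 = 1 carry 1
  0+6+1 = 7
  5+6 = 3 carry 1
  5+5+1 = 3 carry 1
  4+0+1 = 5
  0+3 = 3

0o3533714727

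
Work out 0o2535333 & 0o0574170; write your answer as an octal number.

0o0534130

AND each oct digit independently (no carries):
  2&0=0, 5&5=5, 3&7=3, 5&4=4, 3&1=1, 3&7=3, 3&0=0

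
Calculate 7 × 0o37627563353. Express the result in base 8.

Multiply each base-8 digit by 7, carrying:
  3×7 = 21 → write 5 carry 2
  5×7+2 = 37 → write 5 carry 4
  3×7+4 = 25 → write 1 carry 3
  3×7+3 = 24 → write 0 carry 3
  6×7+3 = 45 → write 5 carry 5
  5×7+5 = 40 → write 0 carry 5
  7×7+5 = 54 → write 6 carry 6
  2×7+6 = 20 → write 4 carry 2
  6×7+2 = 44 → write 4 carry 5
  7×7+5 = 54 → write 6 carry 6
  3×7+6 = 27 → write 3 carry 3
  remaining carry: 3

0o336446050155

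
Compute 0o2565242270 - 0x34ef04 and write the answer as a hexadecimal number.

0o2565242270 = 0x15d544b8 in hexadecimal.
Subtract column by column in base 16:
  8-4 → 4
  b-0 → b
  4-f → 5 (borrow)
  4-e-1 → 5 (borrow)
  5-4-1 → 0
  d-3 → a
  5-0 → 5
  1-0 → 1

0x15a055b4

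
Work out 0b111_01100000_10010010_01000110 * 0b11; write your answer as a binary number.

Multiply each base-2 digit by 3, carrying:
  0×3 = 0 → write 0
  1×3 = 3 → write 1 carry 1
  1×3+1 = 4 → write 0 carry 2
  0×3+2 = 2 → write 0 carry 1
  0×3+1 = 1 → write 1
  0×3 = 0 → write 0
  1×3 = 3 → write 1 carry 1
  0×3+1 = 1 → write 1
  0×3 = 0 → write 0
  1×3 = 3 → write 1 carry 1
  0×3+1 = 1 → write 1
  0×3 = 0 → write 0
  1×3 = 3 → write 1 carry 1
  0×3+1 = 1 → write 1
  0×3 = 0 → write 0
  1×3 = 3 → write 1 carry 1
  0×3+1 = 1 → write 1
  0×3 = 0 → write 0
  0×3 = 0 → write 0
  0×3 = 0 → write 0
  0×3 = 0 → write 0
  1×3 = 3 → write 1 carry 1
  1×3+1 = 4 → write 0 carry 2
  0×3+2 = 2 → write 0 carry 1
  1×3+1 = 4 → write 0 carry 2
  1×3+2 = 5 → write 1 carry 2
  1×3+2 = 5 → write 1 carry 2
  remaining carry: 10

0b10110001000011011011011010010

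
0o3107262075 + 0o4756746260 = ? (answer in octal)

Add column by column in base 8, right to left:
  5+0 = 5
  7+6 = 5 carry 1
  0+2+1 = 3
  2+6 = 0 carry 1
  6+4+1 = 3 carry 1
  2+7+1 = 2 carry 1
  7+6+1 = 6 carry 1
  0+5+1 = 6
  1+7 = 0 carry 1
  3+4+1 = 0 carry 1
  final carry 1

0o10066230355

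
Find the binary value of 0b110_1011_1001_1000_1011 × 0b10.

Multiply each base-2 digit by 2, carrying:
  1×2 = 2 → write 0 carry 1
  1×2+1 = 3 → write 1 carry 1
  0×2+1 = 1 → write 1
  1×2 = 2 → write 0 carry 1
  0×2+1 = 1 → write 1
  0×2 = 0 → write 0
  0×2 = 0 → write 0
  1×2 = 2 → write 0 carry 1
  1×2+1 = 3 → write 1 carry 1
  0×2+1 = 1 → write 1
  0×2 = 0 → write 0
  1×2 = 2 → write 0 carry 1
  1×2+1 = 3 → write 1 carry 1
  1×2+1 = 3 → write 1 carry 1
  0×2+1 = 1 → write 1
  1×2 = 2 → write 0 carry 1
  0×2+1 = 1 → write 1
  1×2 = 2 → write 0 carry 1
  1×2+1 = 3 → write 1 carry 1
  remaining carry: 1

0b11010111001100010110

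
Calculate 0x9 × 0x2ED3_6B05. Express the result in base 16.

0x1A56EC32D

Multiply each base-16 digit by 9, carrying:
  5×9 = 45 → write D carry 2
  0×9+2 = 2 → write 2
  B×9 = 99 → write 3 carry 6
  6×9+6 = 60 → write C carry 3
  3×9+3 = 30 → write E carry 1
  D×9+1 = 118 → write 6 carry 7
  E×9+7 = 133 → write 5 carry 8
  2×9+8 = 26 → write A carry 1
  remaining carry: 1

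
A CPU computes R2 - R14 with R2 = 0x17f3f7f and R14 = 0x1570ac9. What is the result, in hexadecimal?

0x2834b6

Subtract column by column in base 16:
  f-9 → 6
  7-c → b (borrow)
  f-a-1 → 4
  3-0 → 3
  f-7 → 8
  7-5 → 2
  1-1 → 0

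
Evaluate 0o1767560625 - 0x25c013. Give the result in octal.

0x25c013 = 0o11340023 in octal.
Subtract column by column in base 8:
  5-3 → 2
  2-2 → 0
  6-0 → 6
  0-0 → 0
  6-4 → 2
  5-3 → 2
  7-1 → 6
  6-1 → 5
  7-0 → 7
  1-0 → 1

0o1756220602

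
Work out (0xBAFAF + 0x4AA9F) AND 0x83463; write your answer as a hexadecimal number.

0x1042

Add column by column in base 16, right to left:
  F+F = E carry 1
  A+9+1 = 4 carry 1
  F+A+1 = A carry 1
  A+A+1 = 5 carry 1
  B+4+1 = 0 carry 1
  final carry 1
Sum = 0x105A4E; now AND with 0x83463:
  1&0=0, 0&8=0, 5&3=1, A&4=0, 4&6=4, E&3=2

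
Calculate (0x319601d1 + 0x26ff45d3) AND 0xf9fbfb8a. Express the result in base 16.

Add column by column in base 16, right to left:
  1+3 = 4
  d+d = a carry 1
  1+5+1 = 7
  0+4 = 4
  6+f = 5 carry 1
  9+f+1 = 9 carry 1
  1+6+1 = 8
  3+2 = 5
Sum = 0x589547a4; now AND with 0xf9fbfb8a:
  5&f=5, 8&9=8, 9&f=9, 5&b=1, 4&f=4, 7&b=3, a&8=8, 4&a=0

0x58914380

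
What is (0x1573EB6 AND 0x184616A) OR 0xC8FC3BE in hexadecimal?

0xD8FE3BE

0x1573EB6 AND 0x184616A = 0x1042022.
Then OR with 0xC8FC3BE.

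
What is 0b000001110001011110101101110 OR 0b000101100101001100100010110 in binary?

0b000101110101011110101111110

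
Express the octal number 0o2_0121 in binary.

Each octal digit is 3 bits: 2=010 0=000 1=001 2=010 1=001.

0b10000001010001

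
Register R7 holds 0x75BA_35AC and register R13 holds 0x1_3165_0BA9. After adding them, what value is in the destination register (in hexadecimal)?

Add column by column in base 16, right to left:
  C+9 = 5 carry 1
  A+A+1 = 5 carry 1
  5+B+1 = 1 carry 1
  3+0+1 = 4
  A+5 = F
  B+6 = 1 carry 1
  5+1+1 = 7
  7+3 = A
  0+1 = 1

0x1A71F4155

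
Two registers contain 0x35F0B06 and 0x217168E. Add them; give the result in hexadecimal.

0x5762194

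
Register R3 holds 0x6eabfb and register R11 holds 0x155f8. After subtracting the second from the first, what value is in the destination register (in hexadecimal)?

Subtract column by column in base 16:
  b-8 → 3
  f-f → 0
  b-5 → 6
  a-5 → 5
  e-1 → d
  6-0 → 6

0x6d5603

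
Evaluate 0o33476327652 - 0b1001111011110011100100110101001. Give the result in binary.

0b10001101011111111110011000000001

0o33476327652 = 0b11011100111110011010111110101010 in binary.
Subtract column by column in base 2:
  0-1 → 1 (borrow)
  1-0-1 → 0
  0-0 → 0
  1-1 → 0
  0-0 → 0
  1-1 → 0
  0-0 → 0
  1-1 → 0
  1-1 → 0
  1-0 → 1
  1-0 → 1
  1-1 → 0
  0-0 → 0
  1-0 → 1
  0-1 → 1 (borrow)
  1-1-1 → 1 (borrow)
  1-1-1 → 1 (borrow)
  0-0-1 → 1 (borrow)
  0-0-1 → 1 (borrow)
  1-1-1 → 1 (borrow)
  1-1-1 → 1 (borrow)
  1-1-1 → 1 (borrow)
  1-1-1 → 1 (borrow)
  1-0-1 → 0
  0-1 → 1 (borrow)
  0-1-1 → 0 (borrow)
  1-1-1 → 1 (borrow)
  1-1-1 → 1 (borrow)
  1-0-1 → 0
  0-0 → 0
  1-1 → 0
  1-0 → 1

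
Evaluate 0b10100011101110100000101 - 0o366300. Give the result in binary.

0o366300 = 0b11110110011000000 in binary.
Subtract column by column in base 2:
  1-0 → 1
  0-0 → 0
  1-0 → 1
  0-0 → 0
  0-0 → 0
  0-0 → 0
  0-1 → 1 (borrow)
  0-1-1 → 0 (borrow)
  1-0-1 → 0
  0-0 → 0
  1-1 → 0
  1-1 → 0
  1-0 → 1
  0-1 → 1 (borrow)
  1-1-1 → 1 (borrow)
  1-1-1 → 1 (borrow)
  1-1-1 → 1 (borrow)
  0-0-1 → 1 (borrow)
  0-0-1 → 1 (borrow)
  0-0-1 → 1 (borrow)
  1-0-1 → 0
  0-0 → 0
  1-0 → 1

0b10011111111000001000101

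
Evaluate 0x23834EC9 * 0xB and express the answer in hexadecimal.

0x186A462A3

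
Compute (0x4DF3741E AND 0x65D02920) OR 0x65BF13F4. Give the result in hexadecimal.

0x4DF3741E AND 0x65D02920 = 0x45D02000.
Then OR with 0x65BF13F4.

0x65FF33F4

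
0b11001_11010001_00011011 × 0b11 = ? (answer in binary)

Multiply each base-2 digit by 3, carrying:
  1×3 = 3 → write 1 carry 1
  1×3+1 = 4 → write 0 carry 2
  0×3+2 = 2 → write 0 carry 1
  1×3+1 = 4 → write 0 carry 2
  1×3+2 = 5 → write 1 carry 2
  0×3+2 = 2 → write 0 carry 1
  0×3+1 = 1 → write 1
  0×3 = 0 → write 0
  1×3 = 3 → write 1 carry 1
  0×3+1 = 1 → write 1
  0×3 = 0 → write 0
  0×3 = 0 → write 0
  1×3 = 3 → write 1 carry 1
  0×3+1 = 1 → write 1
  1×3 = 3 → write 1 carry 1
  1×3+1 = 4 → write 0 carry 2
  1×3+2 = 5 → write 1 carry 2
  0×3+2 = 2 → write 0 carry 1
  0×3+1 = 1 → write 1
  1×3 = 3 → write 1 carry 1
  1×3+1 = 4 → write 0 carry 2
  remaining carry: 10

0b10011010111001101010001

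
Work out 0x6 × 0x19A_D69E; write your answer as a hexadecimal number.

Multiply each base-16 digit by 6, carrying:
  E×6 = 84 → write 4 carry 5
  9×6+5 = 59 → write B carry 3
  6×6+3 = 39 → write 7 carry 2
  D×6+2 = 80 → write 0 carry 5
  A×6+5 = 65 → write 1 carry 4
  9×6+4 = 58 → write A carry 3
  1×6+3 = 9 → write 9

0x9A107B4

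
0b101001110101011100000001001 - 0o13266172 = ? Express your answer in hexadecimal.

0x50d4b8f

0b101001110101011100000001001 = 0x53ab809 in hexadecimal.
0o13266172 = 0x2d6c7a in hexadecimal.
Subtract column by column in base 16:
  9-a → f (borrow)
  0-7-1 → 8 (borrow)
  8-c-1 → b (borrow)
  b-6-1 → 4
  a-d → d (borrow)
  3-2-1 → 0
  5-0 → 5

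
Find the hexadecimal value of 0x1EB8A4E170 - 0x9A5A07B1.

0x1E1E4AD9BF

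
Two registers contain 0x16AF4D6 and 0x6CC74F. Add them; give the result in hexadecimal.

Add column by column in base 16, right to left:
  6+F = 5 carry 1
  D+4+1 = 2 carry 1
  4+7+1 = C
  F+C = B carry 1
  A+C+1 = 7 carry 1
  6+6+1 = D
  1+0 = 1

0x1D7BC25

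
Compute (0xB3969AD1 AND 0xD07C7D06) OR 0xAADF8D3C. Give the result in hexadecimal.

0xBADF9D3C

0xB3969AD1 AND 0xD07C7D06 = 0x90141800.
Then OR with 0xAADF8D3C.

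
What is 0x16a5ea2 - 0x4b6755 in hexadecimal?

Subtract column by column in base 16:
  2-5 → d (borrow)
  a-5-1 → 4
  e-7 → 7
  5-6 → f (borrow)
  a-b-1 → e (borrow)
  6-4-1 → 1
  1-0 → 1

0x11ef74d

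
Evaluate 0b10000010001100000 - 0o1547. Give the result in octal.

0o200371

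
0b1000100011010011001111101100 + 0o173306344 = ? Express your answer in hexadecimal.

0xA7AC0D0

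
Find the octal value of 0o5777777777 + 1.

The trailing 9 digits are 7 (max in base 8), so adding 1 cascades: they roll to 0 and the next digit up increments.

0o6000000000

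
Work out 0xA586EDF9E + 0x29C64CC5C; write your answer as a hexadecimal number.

Add column by column in base 16, right to left:
  E+C = A carry 1
  9+5+1 = F
  F+C = B carry 1
  D+C+1 = A carry 1
  E+4+1 = 3 carry 1
  6+6+1 = D
  8+C = 4 carry 1
  5+9+1 = F
  A+2 = C

0xCF4D3ABFA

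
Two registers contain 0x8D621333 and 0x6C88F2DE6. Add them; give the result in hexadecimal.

Add column by column in base 16, right to left:
  3+6 = 9
  3+E = 1 carry 1
  3+D+1 = 1 carry 1
  1+2+1 = 4
  2+F = 1 carry 1
  6+8+1 = F
  D+8 = 5 carry 1
  8+C+1 = 5 carry 1
  0+6+1 = 7

0x755F14119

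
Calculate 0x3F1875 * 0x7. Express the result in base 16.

Multiply each base-16 digit by 7, carrying:
  5×7 = 35 → write 3 carry 2
  7×7+2 = 51 → write 3 carry 3
  8×7+3 = 59 → write B carry 3
  1×7+3 = 10 → write A
  F×7 = 105 → write 9 carry 6
  3×7+6 = 27 → write B carry 1
  remaining carry: 1

0x1B9AB33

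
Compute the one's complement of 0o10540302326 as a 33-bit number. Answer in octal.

Each oct digit d becomes 7−d:
  1→6, 0→7, 5→2, 4→3, 0→7, 3→4, 0→7, 2→5, 3→4, 2→5, 6→1

0o67237475451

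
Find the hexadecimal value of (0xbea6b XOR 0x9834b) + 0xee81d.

0x11513d

First 0xbea6b XOR 0x9834b = 0x26920.
Add column by column in base 16, right to left:
  0+d = d
  2+1 = 3
  9+8 = 1 carry 1
  6+e+1 = 5 carry 1
  2+e+1 = 1 carry 1
  final carry 1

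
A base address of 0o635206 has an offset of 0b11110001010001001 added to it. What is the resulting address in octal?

0o1216417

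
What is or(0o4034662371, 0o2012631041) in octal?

0o6036673371

OR each oct digit independently (no carries):
  4|2=6, 0|0=0, 3|1=3, 4|2=6, 6|6=6, 6|3=7, 2|1=3, 3|0=3, 7|4=7, 1|1=1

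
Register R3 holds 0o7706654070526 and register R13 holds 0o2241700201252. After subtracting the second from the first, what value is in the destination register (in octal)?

0o5444753667254

Subtract column by column in base 8:
  6-2 → 4
  2-5 → 5 (borrow)
  5-2-1 → 2
  0-1 → 7 (borrow)
  7-0-1 → 6
  0-2 → 6 (borrow)
  4-0-1 → 3
  5-0 → 5
  6-7 → 7 (borrow)
  6-1-1 → 4
  0-4 → 4 (borrow)
  7-2-1 → 4
  7-2 → 5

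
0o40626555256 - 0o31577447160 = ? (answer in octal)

Subtract column by column in base 8:
  6-0 → 6
  5-6 → 7 (borrow)
  2-1-1 → 0
  5-7 → 6 (borrow)
  5-4-1 → 0
  5-4 → 1
  6-7 → 7 (borrow)
  2-7-1 → 2 (borrow)
  6-5-1 → 0
  0-1 → 7 (borrow)
  4-3-1 → 0

0o7027106076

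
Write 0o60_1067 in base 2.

0b110000001000110111

Each octal digit is 3 bits: 6=110 0=000 1=001 0=000 6=110 7=111.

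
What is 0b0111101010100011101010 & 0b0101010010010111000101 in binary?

0b0101000010000011000000

AND bit by bit (1 only where both bits are 1):
  0111101010100011101010
& 0101010010010111000101
= 0101000010000011000000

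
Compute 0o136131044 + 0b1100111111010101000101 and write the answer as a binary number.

0b1101011001010011101101001

0o136131044 = 0b1011110001011001000100100 in binary.
Add column by column in base 2, right to left:
  0+1 = 1
  0+0 = 0
  1+1 = 0 carry 1
  0+0+1 = 1
  0+0 = 0
  1+0 = 1
  0+1 = 1
  0+0 = 0
  0+1 = 1
  1+0 = 1
  0+1 = 1
  0+0 = 0
  1+1 = 0 carry 1
  1+1+1 = 1 carry 1
  0+1+1 = 0 carry 1
  1+1+1 = 1 carry 1
  0+1+1 = 0 carry 1
  0+1+1 = 0 carry 1
  0+0+1 = 1
  1+0 = 1
  1+1 = 0 carry 1
  1+1+1 = 1 carry 1
  1+0+1 = 0 carry 1
  0+0+1 = 1
  1+0 = 1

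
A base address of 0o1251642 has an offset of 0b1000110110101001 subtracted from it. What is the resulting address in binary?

0b1001100010111111001

0o1251642 = 0b1010101001110100010 in binary.
Subtract column by column in base 2:
  0-1 → 1 (borrow)
  1-0-1 → 0
  0-0 → 0
  0-1 → 1 (borrow)
  0-0-1 → 1 (borrow)
  1-1-1 → 1 (borrow)
  0-0-1 → 1 (borrow)
  1-1-1 → 1 (borrow)
  1-1-1 → 1 (borrow)
  1-0-1 → 0
  0-1 → 1 (borrow)
  0-1-1 → 0 (borrow)
  1-0-1 → 0
  0-0 → 0
  1-0 → 1
  0-1 → 1 (borrow)
  1-0-1 → 0
  0-0 → 0
  1-0 → 1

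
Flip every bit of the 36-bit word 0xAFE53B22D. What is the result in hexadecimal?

0x501AC4DD2

Each hex digit d becomes F−d:
  A→5, F→0, E→1, 5→A, 3→C, B→4, 2→D, 2→D, D→2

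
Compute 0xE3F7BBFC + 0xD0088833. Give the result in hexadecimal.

0x1B400442F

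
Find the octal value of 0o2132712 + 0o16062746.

0o20215660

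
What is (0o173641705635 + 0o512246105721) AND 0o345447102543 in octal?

0o304000002542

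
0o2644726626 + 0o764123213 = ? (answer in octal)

0o3631052041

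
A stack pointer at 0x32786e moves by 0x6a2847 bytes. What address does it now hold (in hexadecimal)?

0x9ca0b5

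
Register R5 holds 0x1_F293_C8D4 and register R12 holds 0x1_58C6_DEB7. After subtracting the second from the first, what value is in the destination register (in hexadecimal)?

0x99CCEA1D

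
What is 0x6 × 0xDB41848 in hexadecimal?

Multiply each base-16 digit by 6, carrying:
  8×6 = 48 → write 0 carry 3
  4×6+3 = 27 → write B carry 1
  8×6+1 = 49 → write 1 carry 3
  1×6+3 = 9 → write 9
  4×6 = 24 → write 8 carry 1
  B×6+1 = 67 → write 3 carry 4
  D×6+4 = 82 → write 2 carry 5
  remaining carry: 5

0x523891B0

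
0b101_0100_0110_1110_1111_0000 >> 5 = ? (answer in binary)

0b101010001101110111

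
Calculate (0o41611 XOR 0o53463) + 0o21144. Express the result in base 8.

First 0o41611 XOR 0o53463 = 0o12272.
Add column by column in base 8, right to left:
  2+4 = 6
  7+4 = 3 carry 1
  2+1+1 = 4
  2+1 = 3
  1+2 = 3

0o33436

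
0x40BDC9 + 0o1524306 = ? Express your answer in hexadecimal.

0x47668F

0o1524306 = 0x6A8C6 in hexadecimal.
Add column by column in base 16, right to left:
  9+6 = F
  C+C = 8 carry 1
  D+8+1 = 6 carry 1
  B+A+1 = 6 carry 1
  0+6+1 = 7
  4+0 = 4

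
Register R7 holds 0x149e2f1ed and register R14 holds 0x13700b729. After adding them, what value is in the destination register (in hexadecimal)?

0x280e3a916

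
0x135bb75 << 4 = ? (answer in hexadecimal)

0x135bb750

Shifting left by 4 bits = 1 hex digit: append 1 zero.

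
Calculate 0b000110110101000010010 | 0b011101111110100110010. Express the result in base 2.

OR bit by bit (1 where either bit is 1):
  000110110101000010010
| 011101111110100110010
= 011111111111100110010

0b011111111111100110010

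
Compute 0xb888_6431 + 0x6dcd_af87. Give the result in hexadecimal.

Add column by column in base 16, right to left:
  1+7 = 8
  3+8 = b
  4+f = 3 carry 1
  6+a+1 = 1 carry 1
  8+d+1 = 6 carry 1
  8+c+1 = 5 carry 1
  8+d+1 = 6 carry 1
  b+6+1 = 2 carry 1
  final carry 1

0x1265613b8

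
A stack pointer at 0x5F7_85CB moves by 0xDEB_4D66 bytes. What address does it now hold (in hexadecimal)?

0x13E2D331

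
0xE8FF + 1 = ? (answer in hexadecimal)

The trailing 2 digits are F (max in base 16), so adding 1 cascades: they roll to 0 and the next digit up increments.

0xE900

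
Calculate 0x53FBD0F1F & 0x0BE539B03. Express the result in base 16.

0x03E110B03

AND each hex digit independently (no carries):
  5&0=0, 3&B=3, F&E=E, B&5=1, D&3=1, 0&9=0, F&B=B, 1&0=0, F&3=3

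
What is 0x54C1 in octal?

0o52301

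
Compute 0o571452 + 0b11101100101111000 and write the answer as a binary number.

0o571452 = 0b101111001100101010 in binary.
Add column by column in base 2, right to left:
  0+0 = 0
  1+0 = 1
  0+0 = 0
  1+1 = 0 carry 1
  0+1+1 = 0 carry 1
  1+1+1 = 1 carry 1
  0+1+1 = 0 carry 1
  0+0+1 = 1
  1+1 = 0 carry 1
  1+0+1 = 0 carry 1
  0+0+1 = 1
  0+1 = 1
  1+1 = 0 carry 1
  1+0+1 = 0 carry 1
  1+1+1 = 1 carry 1
  1+1+1 = 1 carry 1
  0+1+1 = 0 carry 1
  1+0+1 = 0 carry 1
  final carry 1

0b1001100110010100010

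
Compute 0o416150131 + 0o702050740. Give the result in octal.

0o1320221071

Add column by column in base 8, right to left:
  1+0 = 1
  3+4 = 7
  1+7 = 0 carry 1
  0+0+1 = 1
  5+5 = 2 carry 1
  1+0+1 = 2
  6+2 = 0 carry 1
  1+0+1 = 2
  4+7 = 3 carry 1
  final carry 1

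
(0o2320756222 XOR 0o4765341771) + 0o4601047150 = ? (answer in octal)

First 0o2320756222 XOR 0o4765341771 = 0o6445417553.
Add column by column in base 8, right to left:
  3+0 = 3
  5+5 = 2 carry 1
  5+1+1 = 7
  7+7 = 6 carry 1
  1+4+1 = 6
  4+0 = 4
  5+1 = 6
  4+0 = 4
  4+6 = 2 carry 1
  6+4+1 = 3 carry 1
  final carry 1

0o13246466723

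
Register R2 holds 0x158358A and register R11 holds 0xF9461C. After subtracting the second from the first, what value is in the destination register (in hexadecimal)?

0x5EEF6E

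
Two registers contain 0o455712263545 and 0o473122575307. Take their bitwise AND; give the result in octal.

0o451102061105

AND each oct digit independently (no carries):
  4&4=4, 5&7=5, 5&3=1, 7&1=1, 1&2=0, 2&2=2, 2&5=0, 6&7=6, 3&5=1, 5&3=1, 4&0=0, 5&7=5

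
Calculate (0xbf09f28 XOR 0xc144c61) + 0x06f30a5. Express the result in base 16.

0x85403ee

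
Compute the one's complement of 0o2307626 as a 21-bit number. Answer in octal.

0o5470151

Each oct digit d becomes 7−d:
  2→5, 3→4, 0→7, 7→0, 6→1, 2→5, 6→1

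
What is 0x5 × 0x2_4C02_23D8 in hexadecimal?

0xB7C0AB338

Multiply each base-16 digit by 5, carrying:
  8×5 = 40 → write 8 carry 2
  D×5+2 = 67 → write 3 carry 4
  3×5+4 = 19 → write 3 carry 1
  2×5+1 = 11 → write B
  2×5 = 10 → write A
  0×5 = 0 → write 0
  C×5 = 60 → write C carry 3
  4×5+3 = 23 → write 7 carry 1
  2×5+1 = 11 → write B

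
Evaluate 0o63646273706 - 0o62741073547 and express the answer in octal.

0o705200137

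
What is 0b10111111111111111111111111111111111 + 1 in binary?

0b11000000000000000000000000000000000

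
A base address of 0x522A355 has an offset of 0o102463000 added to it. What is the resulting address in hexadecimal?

0o102463000 = 0x10A6600 in hexadecimal.
Add column by column in base 16, right to left:
  5+0 = 5
  5+0 = 5
  3+6 = 9
  A+6 = 0 carry 1
  2+A+1 = D
  2+0 = 2
  5+1 = 6

0x62D0955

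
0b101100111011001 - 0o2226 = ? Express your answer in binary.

0b101010101000011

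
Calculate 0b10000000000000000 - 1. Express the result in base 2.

0b1111111111111111

The trailing 16 digits are 0, so subtracting 1 borrows through: they become 1 and the next digit up decrements.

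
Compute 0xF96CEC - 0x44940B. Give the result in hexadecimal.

0xB4D8E1

Subtract column by column in base 16:
  C-B → 1
  E-0 → E
  C-4 → 8
  6-9 → D (borrow)
  9-4-1 → 4
  F-4 → B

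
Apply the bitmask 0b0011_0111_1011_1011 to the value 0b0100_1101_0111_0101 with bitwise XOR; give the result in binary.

0b0111101011001110

XOR bit by bit (1 where the bits differ):
  0100110101110101
^ 0011011110111011
= 0111101011001110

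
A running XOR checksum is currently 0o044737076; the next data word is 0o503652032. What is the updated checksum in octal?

XOR each oct digit independently (no carries):
  0^5=5, 4^0=4, 4^3=7, 7^6=1, 3^5=6, 7^2=5, 0^0=0, 7^3=4, 6^2=4

0o547165044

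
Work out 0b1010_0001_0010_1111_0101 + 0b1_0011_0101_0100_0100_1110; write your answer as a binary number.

Add column by column in base 2, right to left:
  1+0 = 1
  0+1 = 1
  1+1 = 0 carry 1
  0+1+1 = 0 carry 1
  1+0+1 = 0 carry 1
  1+0+1 = 0 carry 1
  1+1+1 = 1 carry 1
  1+0+1 = 0 carry 1
  0+0+1 = 1
  1+0 = 1
  0+1 = 1
  0+0 = 0
  1+1 = 0 carry 1
  0+0+1 = 1
  0+1 = 1
  0+0 = 0
  0+1 = 1
  1+1 = 0 carry 1
  0+0+1 = 1
  1+0 = 1
  0+1 = 1

0b111010110011101000011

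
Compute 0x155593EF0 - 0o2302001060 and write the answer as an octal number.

0x155593EF0 = 0o52526237360 in octal.
Subtract column by column in base 8:
  0-0 → 0
  6-6 → 0
  3-0 → 3
  7-1 → 6
  3-0 → 3
  2-0 → 2
  6-2 → 4
  2-0 → 2
  5-3 → 2
  2-2 → 0
  5-0 → 5

0o50224236300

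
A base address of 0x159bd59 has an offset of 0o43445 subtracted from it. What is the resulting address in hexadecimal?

0o43445 = 0x4725 in hexadecimal.
Subtract column by column in base 16:
  9-5 → 4
  5-2 → 3
  d-7 → 6
  b-4 → 7
  9-0 → 9
  5-0 → 5
  1-0 → 1

0x1597634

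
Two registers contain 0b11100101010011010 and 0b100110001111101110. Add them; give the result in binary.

Add column by column in base 2, right to left:
  0+0 = 0
  1+1 = 0 carry 1
  0+1+1 = 0 carry 1
  1+1+1 = 1 carry 1
  1+0+1 = 0 carry 1
  0+1+1 = 0 carry 1
  0+1+1 = 0 carry 1
  1+1+1 = 1 carry 1
  0+1+1 = 0 carry 1
  1+1+1 = 1 carry 1
  0+0+1 = 1
  1+0 = 1
  0+0 = 0
  0+1 = 1
  1+1 = 0 carry 1
  1+0+1 = 0 carry 1
  1+0+1 = 0 carry 1
  0+1+1 = 0 carry 1
  final carry 1

0b1000010111010001000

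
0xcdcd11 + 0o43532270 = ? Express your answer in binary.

0xcdcd11 = 0b110011011100110100010001 in binary.
0o43532270 = 0b100011101011010010111000 in binary.
Add column by column in base 2, right to left:
  1+0 = 1
  0+0 = 0
  0+0 = 0
  0+1 = 1
  1+1 = 0 carry 1
  0+1+1 = 0 carry 1
  0+0+1 = 1
  0+1 = 1
  1+0 = 1
  0+0 = 0
  1+1 = 0 carry 1
  1+0+1 = 0 carry 1
  0+1+1 = 0 carry 1
  0+1+1 = 0 carry 1
  1+0+1 = 0 carry 1
  1+1+1 = 1 carry 1
  1+0+1 = 0 carry 1
  0+1+1 = 0 carry 1
  1+1+1 = 1 carry 1
  1+1+1 = 1 carry 1
  0+0+1 = 1
  0+0 = 0
  1+0 = 1
  1+1 = 0 carry 1
  final carry 1

0b1010111001000000111001001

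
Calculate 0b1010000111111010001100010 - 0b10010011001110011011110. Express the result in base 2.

0b111110100101011110000100

Subtract column by column in base 2:
  0-0 → 0
  1-1 → 0
  0-1 → 1 (borrow)
  0-1-1 → 0 (borrow)
  0-1-1 → 0 (borrow)
  1-0-1 → 0
  1-1 → 0
  0-1 → 1 (borrow)
  0-0-1 → 1 (borrow)
  0-0-1 → 1 (borrow)
  1-1-1 → 1 (borrow)
  0-1-1 → 0 (borrow)
  1-1-1 → 1 (borrow)
  1-0-1 → 0
  1-0 → 1
  1-1 → 0
  1-1 → 0
  1-0 → 1
  0-0 → 0
  0-1 → 1 (borrow)
  0-0-1 → 1 (borrow)
  0-0-1 → 1 (borrow)
  1-1-1 → 1 (borrow)
  0-0-1 → 1 (borrow)
  1-0-1 → 0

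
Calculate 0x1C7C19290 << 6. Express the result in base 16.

6 bits is not a whole number of base-16 digits; in binary: 111000111110000011001001010010000 << 6 = 111000111110000011001001010010000000000.

0x71F064A400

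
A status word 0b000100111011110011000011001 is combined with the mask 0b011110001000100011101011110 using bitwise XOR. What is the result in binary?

0b011010110011010000101000111

XOR bit by bit (1 where the bits differ):
  000100111011110011000011001
^ 011110001000100011101011110
= 011010110011010000101000111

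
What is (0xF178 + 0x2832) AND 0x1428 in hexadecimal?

0x1028

Add column by column in base 16, right to left:
  8+2 = A
  7+3 = A
  1+8 = 9
  F+2 = 1 carry 1
  final carry 1
Sum = 0x119AA; now AND with 0x1428:
  1&0=0, 1&1=1, 9&4=0, A&2=2, A&8=8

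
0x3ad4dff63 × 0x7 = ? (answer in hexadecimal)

0x19bd21fbb5

Multiply each base-16 digit by 7, carrying:
  3×7 = 21 → write 5 carry 1
  6×7+1 = 43 → write b carry 2
  f×7+2 = 107 → write b carry 6
  f×7+6 = 111 → write f carry 6
  d×7+6 = 97 → write 1 carry 6
  4×7+6 = 34 → write 2 carry 2
  d×7+2 = 93 → write d carry 5
  a×7+5 = 75 → write b carry 4
  3×7+4 = 25 → write 9 carry 1
  remaining carry: 1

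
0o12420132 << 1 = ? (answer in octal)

0o25040264

1 bits is not a whole number of base-8 digits; in binary: 1010100010000001011010 << 1 = 10101000100000010110100.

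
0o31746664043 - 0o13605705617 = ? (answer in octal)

0o16140756224

Subtract column by column in base 8:
  3-7 → 4 (borrow)
  4-1-1 → 2
  0-6 → 2 (borrow)
  4-5-1 → 6 (borrow)
  6-0-1 → 5
  6-7 → 7 (borrow)
  6-5-1 → 0
  4-0 → 4
  7-6 → 1
  1-3 → 6 (borrow)
  3-1-1 → 1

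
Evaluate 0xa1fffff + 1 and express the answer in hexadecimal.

The trailing 5 digits are F (max in base 16), so adding 1 cascades: they roll to 0 and the next digit up increments.

0xa200000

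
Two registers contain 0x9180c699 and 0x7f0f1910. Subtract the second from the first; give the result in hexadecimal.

Subtract column by column in base 16:
  9-0 → 9
  9-1 → 8
  6-9 → d (borrow)
  c-1-1 → a
  0-f → 1 (borrow)
  8-0-1 → 7
  1-f → 2 (borrow)
  9-7-1 → 1

0x1271ad89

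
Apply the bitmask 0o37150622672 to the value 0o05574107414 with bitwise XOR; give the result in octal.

0o32424725266

XOR each oct digit independently (no carries):
  0^3=3, 5^7=2, 5^1=4, 7^5=2, 4^0=4, 1^6=7, 0^2=2, 7^2=5, 4^6=2, 1^7=6, 4^2=6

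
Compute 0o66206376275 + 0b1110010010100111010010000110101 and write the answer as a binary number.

0b1000100100011011011010000011110010

0o66206376275 = 0b110110010000110011111110010111101 in binary.
Add column by column in base 2, right to left:
  1+1 = 0 carry 1
  0+0+1 = 1
  1+1 = 0 carry 1
  1+0+1 = 0 carry 1
  1+1+1 = 1 carry 1
  1+1+1 = 1 carry 1
  0+0+1 = 1
  1+0 = 1
  0+0 = 0
  0+0 = 0
  1+1 = 0 carry 1
  1+0+1 = 0 carry 1
  1+0+1 = 0 carry 1
  1+1+1 = 1 carry 1
  1+0+1 = 0 carry 1
  1+1+1 = 1 carry 1
  1+1+1 = 1 carry 1
  0+1+1 = 0 carry 1
  0+0+1 = 1
  1+0 = 1
  1+1 = 0 carry 1
  0+0+1 = 1
  0+1 = 1
  0+0 = 0
  0+0 = 0
  1+1 = 0 carry 1
  0+0+1 = 1
  0+0 = 0
  1+1 = 0 carry 1
  1+1+1 = 1 carry 1
  0+1+1 = 0 carry 1
  1+0+1 = 0 carry 1
  1+0+1 = 0 carry 1
  final carry 1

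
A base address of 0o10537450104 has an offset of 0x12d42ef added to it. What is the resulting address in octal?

0o10652711463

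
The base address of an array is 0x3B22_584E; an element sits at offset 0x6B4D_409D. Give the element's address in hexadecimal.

Add column by column in base 16, right to left:
  E+D = B carry 1
  4+9+1 = E
  8+0 = 8
  5+4 = 9
  2+D = F
  2+4 = 6
  B+B = 6 carry 1
  3+6+1 = A

0xA66F98EB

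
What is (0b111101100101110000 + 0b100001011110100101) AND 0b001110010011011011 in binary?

Add column by column in base 2, right to left:
  0+1 = 1
  0+0 = 0
  0+1 = 1
  0+0 = 0
  1+0 = 1
  1+1 = 0 carry 1
  1+0+1 = 0 carry 1
  0+1+1 = 0 carry 1
  1+1+1 = 1 carry 1
  0+1+1 = 0 carry 1
  0+1+1 = 0 carry 1
  1+0+1 = 0 carry 1
  1+1+1 = 1 carry 1
  0+0+1 = 1
  1+0 = 1
  1+0 = 1
  1+0 = 1
  1+1 = 0 carry 1
  final carry 1
Sum = 0b1011111000100010101; now AND with 0b001110010011011011:
  1011111000100010101
& 0001110010011011011
= 0001110000000010001

0b1110000000010001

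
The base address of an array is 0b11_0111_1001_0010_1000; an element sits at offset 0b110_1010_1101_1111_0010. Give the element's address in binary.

0b10100010011100011010

Add column by column in base 2, right to left:
  0+0 = 0
  0+1 = 1
  0+0 = 0
  1+0 = 1
  0+1 = 1
  1+1 = 0 carry 1
  0+1+1 = 0 carry 1
  0+1+1 = 0 carry 1
  1+1+1 = 1 carry 1
  0+0+1 = 1
  0+1 = 1
  1+1 = 0 carry 1
  1+0+1 = 0 carry 1
  1+1+1 = 1 carry 1
  1+0+1 = 0 carry 1
  0+1+1 = 0 carry 1
  1+0+1 = 0 carry 1
  1+1+1 = 1 carry 1
  0+1+1 = 0 carry 1
  final carry 1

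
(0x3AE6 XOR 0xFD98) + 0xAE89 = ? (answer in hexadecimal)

First 0x3AE6 XOR 0xFD98 = 0xC77E.
Add column by column in base 16, right to left:
  E+9 = 7 carry 1
  7+8+1 = 0 carry 1
  7+E+1 = 6 carry 1
  C+A+1 = 7 carry 1
  final carry 1

0x17607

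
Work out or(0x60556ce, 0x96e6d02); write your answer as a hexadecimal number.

0xf6f7fce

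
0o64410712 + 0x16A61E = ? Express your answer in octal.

0x16A61E = 0o5523036 in octal.
Add column by column in base 8, right to left:
  2+6 = 0 carry 1
  1+3+1 = 5
  7+0 = 7
  0+3 = 3
  1+2 = 3
  4+5 = 1 carry 1
  4+5+1 = 2 carry 1
  6+0+1 = 7

0o72133750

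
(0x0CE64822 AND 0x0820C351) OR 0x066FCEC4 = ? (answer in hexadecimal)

0x0CE64822 AND 0x0820C351 = 0x08204000.
Then OR with 0x066FCEC4.

0xE6FCEC4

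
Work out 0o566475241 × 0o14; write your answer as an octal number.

Multiply each base-8 digit by 12, carrying:
  1×12 = 12 → write 4 carry 1
  4×12+1 = 49 → write 1 carry 6
  2×12+6 = 30 → write 6 carry 3
  5×12+3 = 63 → write 7 carry 7
  7×12+7 = 91 → write 3 carry 11
  4×12+11 = 59 → write 3 carry 7
  6×12+7 = 79 → write 7 carry 9
  6×12+9 = 81 → write 1 carry 10
  5×12+10 = 70 → write 6 carry 8
  remaining carry: 10

0o10617337614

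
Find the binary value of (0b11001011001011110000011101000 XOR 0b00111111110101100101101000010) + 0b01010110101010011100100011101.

First 0b11001011001011110000011101000 XOR 0b00111111110101100101101000010 = 0b11110100111110010101110101010.
Add column by column in base 2, right to left:
  0+1 = 1
  1+0 = 1
  0+1 = 1
  1+1 = 0 carry 1
  0+1+1 = 0 carry 1
  1+0+1 = 0 carry 1
  0+0+1 = 1
  1+0 = 1
  1+1 = 0 carry 1
  1+0+1 = 0 carry 1
  0+0+1 = 1
  1+1 = 0 carry 1
  0+1+1 = 0 carry 1
  1+1+1 = 1 carry 1
  0+0+1 = 1
  0+0 = 0
  1+1 = 0 carry 1
  1+0+1 = 0 carry 1
  1+1+1 = 1 carry 1
  1+0+1 = 0 carry 1
  1+1+1 = 1 carry 1
  0+0+1 = 1
  0+1 = 1
  1+1 = 0 carry 1
  0+0+1 = 1
  1+1 = 0 carry 1
  1+0+1 = 0 carry 1
  1+1+1 = 1 carry 1
  1+0+1 = 0 carry 1
  final carry 1

0b101001011101000110010011000111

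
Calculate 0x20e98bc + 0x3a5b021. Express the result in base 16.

0x5b448dd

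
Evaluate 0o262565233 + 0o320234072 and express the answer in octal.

Add column by column in base 8, right to left:
  3+2 = 5
  3+7 = 2 carry 1
  2+0+1 = 3
  5+4 = 1 carry 1
  6+3+1 = 2 carry 1
  5+2+1 = 0 carry 1
  2+0+1 = 3
  6+2 = 0 carry 1
  2+3+1 = 6

0o603021325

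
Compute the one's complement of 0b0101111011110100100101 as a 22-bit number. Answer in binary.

0b1010000100001011011010

Invert each bit: 0101111011110100100101 → 1010000100001011011010.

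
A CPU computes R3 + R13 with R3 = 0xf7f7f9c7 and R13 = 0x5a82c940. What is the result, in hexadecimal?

Add column by column in base 16, right to left:
  7+0 = 7
  c+4 = 0 carry 1
  9+9+1 = 3 carry 1
  f+c+1 = c carry 1
  7+2+1 = a
  f+8 = 7 carry 1
  7+a+1 = 2 carry 1
  f+5+1 = 5 carry 1
  final carry 1

0x1527ac307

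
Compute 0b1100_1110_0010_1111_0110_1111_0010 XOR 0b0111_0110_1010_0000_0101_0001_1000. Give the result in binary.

XOR bit by bit (1 where the bits differ):
  1100111000101111011011110010
^ 0111011010100000010100011000
= 1011100010001111001111101010

0b1011100010001111001111101010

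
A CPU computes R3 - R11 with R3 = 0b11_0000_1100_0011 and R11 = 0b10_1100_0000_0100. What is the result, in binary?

0b10010111111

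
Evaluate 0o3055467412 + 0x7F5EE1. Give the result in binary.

0b11001001101011100110111101011

0o3055467412 = 0b11000101101100110111100001010 in binary.
0x7F5EE1 = 0b11111110101111011100001 in binary.
Add column by column in base 2, right to left:
  0+1 = 1
  1+0 = 1
  0+0 = 0
  1+0 = 1
  0+0 = 0
  0+1 = 1
  0+1 = 1
  0+1 = 1
  1+0 = 1
  1+1 = 0 carry 1
  1+1+1 = 1 carry 1
  1+1+1 = 1 carry 1
  0+1+1 = 0 carry 1
  1+0+1 = 0 carry 1
  1+1+1 = 1 carry 1
  0+0+1 = 1
  0+1 = 1
  1+1 = 0 carry 1
  1+1+1 = 1 carry 1
  0+1+1 = 0 carry 1
  1+1+1 = 1 carry 1
  1+1+1 = 1 carry 1
  0+1+1 = 0 carry 1
  1+0+1 = 0 carry 1
  0+0+1 = 1
  0+0 = 0
  0+0 = 0
  1+0 = 1
  1+0 = 1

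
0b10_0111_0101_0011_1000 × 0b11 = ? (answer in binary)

0b1110101111110101000

Multiply each base-2 digit by 3, carrying:
  0×3 = 0 → write 0
  0×3 = 0 → write 0
  0×3 = 0 → write 0
  1×3 = 3 → write 1 carry 1
  1×3+1 = 4 → write 0 carry 2
  1×3+2 = 5 → write 1 carry 2
  0×3+2 = 2 → write 0 carry 1
  0×3+1 = 1 → write 1
  1×3 = 3 → write 1 carry 1
  0×3+1 = 1 → write 1
  1×3 = 3 → write 1 carry 1
  0×3+1 = 1 → write 1
  1×3 = 3 → write 1 carry 1
  1×3+1 = 4 → write 0 carry 2
  1×3+2 = 5 → write 1 carry 2
  0×3+2 = 2 → write 0 carry 1
  0×3+1 = 1 → write 1
  1×3 = 3 → write 1 carry 1
  remaining carry: 1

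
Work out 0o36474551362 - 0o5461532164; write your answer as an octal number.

0o31013017176

Subtract column by column in base 8:
  2-4 → 6 (borrow)
  6-6-1 → 7 (borrow)
  3-1-1 → 1
  1-2 → 7 (borrow)
  5-3-1 → 1
  5-5 → 0
  4-1 → 3
  7-6 → 1
  4-4 → 0
  6-5 → 1
  3-0 → 3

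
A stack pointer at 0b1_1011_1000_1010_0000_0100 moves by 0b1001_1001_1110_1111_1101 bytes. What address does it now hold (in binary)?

Add column by column in base 2, right to left:
  0+1 = 1
  0+0 = 0
  1+1 = 0 carry 1
  0+1+1 = 0 carry 1
  0+1+1 = 0 carry 1
  0+1+1 = 0 carry 1
  0+1+1 = 0 carry 1
  0+1+1 = 0 carry 1
  0+0+1 = 1
  1+1 = 0 carry 1
  0+1+1 = 0 carry 1
  1+1+1 = 1 carry 1
  0+1+1 = 0 carry 1
  0+0+1 = 1
  0+0 = 0
  1+1 = 0 carry 1
  1+1+1 = 1 carry 1
  1+0+1 = 0 carry 1
  0+0+1 = 1
  1+1 = 0 carry 1
  1+0+1 = 0 carry 1
  final carry 1

0b1001010010100100000001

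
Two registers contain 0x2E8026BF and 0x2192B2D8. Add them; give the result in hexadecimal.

0x5012D997

Add column by column in base 16, right to left:
  F+8 = 7 carry 1
  B+D+1 = 9 carry 1
  6+2+1 = 9
  2+B = D
  0+2 = 2
  8+9 = 1 carry 1
  E+1+1 = 0 carry 1
  2+2+1 = 5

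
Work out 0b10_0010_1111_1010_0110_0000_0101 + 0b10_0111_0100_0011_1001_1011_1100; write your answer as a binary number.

0b100101000111101111111000001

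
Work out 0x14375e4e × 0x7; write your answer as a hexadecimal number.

0x8d839422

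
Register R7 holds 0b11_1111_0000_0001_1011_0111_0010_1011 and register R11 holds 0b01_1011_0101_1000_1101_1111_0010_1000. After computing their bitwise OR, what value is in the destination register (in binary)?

0b111111010110011111111100101011

OR bit by bit (1 where either bit is 1):
  111111000000011011011100101011
| 011011010110001101111100101000
= 111111010110011111111100101011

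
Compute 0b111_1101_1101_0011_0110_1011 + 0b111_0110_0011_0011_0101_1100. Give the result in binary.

0b111101000000011011000111

Add column by column in base 2, right to left:
  1+0 = 1
  1+0 = 1
  0+1 = 1
  1+1 = 0 carry 1
  0+1+1 = 0 carry 1
  1+0+1 = 0 carry 1
  1+1+1 = 1 carry 1
  0+0+1 = 1
  1+1 = 0 carry 1
  1+1+1 = 1 carry 1
  0+0+1 = 1
  0+0 = 0
  1+1 = 0 carry 1
  0+1+1 = 0 carry 1
  1+0+1 = 0 carry 1
  1+0+1 = 0 carry 1
  1+0+1 = 0 carry 1
  0+1+1 = 0 carry 1
  1+1+1 = 1 carry 1
  1+0+1 = 0 carry 1
  1+1+1 = 1 carry 1
  1+1+1 = 1 carry 1
  1+1+1 = 1 carry 1
  final carry 1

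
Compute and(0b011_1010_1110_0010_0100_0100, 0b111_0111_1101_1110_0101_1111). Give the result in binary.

0b01100101100001001000100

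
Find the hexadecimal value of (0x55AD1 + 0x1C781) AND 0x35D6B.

Add column by column in base 16, right to left:
  1+1 = 2
  D+8 = 5 carry 1
  A+7+1 = 2 carry 1
  5+C+1 = 2 carry 1
  5+1+1 = 7
Sum = 0x72252; now AND with 0x35D6B:
  7&3=3, 2&5=0, 2&D=0, 5&6=4, 2&B=2

0x30042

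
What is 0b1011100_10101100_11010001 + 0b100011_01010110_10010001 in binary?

Add column by column in base 2, right to left:
  1+1 = 0 carry 1
  0+0+1 = 1
  0+0 = 0
  0+0 = 0
  1+1 = 0 carry 1
  0+0+1 = 1
  1+0 = 1
  1+1 = 0 carry 1
  0+0+1 = 1
  0+1 = 1
  1+1 = 0 carry 1
  1+0+1 = 0 carry 1
  0+1+1 = 0 carry 1
  1+0+1 = 0 carry 1
  0+1+1 = 0 carry 1
  1+0+1 = 0 carry 1
  0+1+1 = 0 carry 1
  0+1+1 = 0 carry 1
  1+0+1 = 0 carry 1
  1+0+1 = 0 carry 1
  1+0+1 = 0 carry 1
  0+1+1 = 0 carry 1
  1+0+1 = 0 carry 1
  final carry 1

0b100000000000001101100010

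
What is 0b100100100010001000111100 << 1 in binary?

0b1001001000100010001111000

Left shift by 1: append 1 zero bit.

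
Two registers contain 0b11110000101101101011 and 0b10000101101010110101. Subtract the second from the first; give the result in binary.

0b1101011000010110110

Subtract column by column in base 2:
  1-1 → 0
  1-0 → 1
  0-1 → 1 (borrow)
  1-0-1 → 0
  0-1 → 1 (borrow)
  1-1-1 → 1 (borrow)
  1-0-1 → 0
  0-1 → 1 (borrow)
  1-0-1 → 0
  1-1 → 0
  0-0 → 0
  1-1 → 0
  0-1 → 1 (borrow)
  0-0-1 → 1 (borrow)
  0-1-1 → 0 (borrow)
  0-0-1 → 1 (borrow)
  1-0-1 → 0
  1-0 → 1
  1-0 → 1
  1-1 → 0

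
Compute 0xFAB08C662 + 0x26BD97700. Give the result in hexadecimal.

0x1216E23D62

Add column by column in base 16, right to left:
  2+0 = 2
  6+0 = 6
  6+7 = D
  C+7 = 3 carry 1
  8+9+1 = 2 carry 1
  0+D+1 = E
  B+B = 6 carry 1
  A+6+1 = 1 carry 1
  F+2+1 = 2 carry 1
  final carry 1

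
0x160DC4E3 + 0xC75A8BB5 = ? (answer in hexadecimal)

0xDD685098

Add column by column in base 16, right to left:
  3+5 = 8
  E+B = 9 carry 1
  4+B+1 = 0 carry 1
  C+8+1 = 5 carry 1
  D+A+1 = 8 carry 1
  0+5+1 = 6
  6+7 = D
  1+C = D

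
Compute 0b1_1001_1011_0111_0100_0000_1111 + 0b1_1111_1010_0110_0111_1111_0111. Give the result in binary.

Add column by column in base 2, right to left:
  1+1 = 0 carry 1
  1+1+1 = 1 carry 1
  1+1+1 = 1 carry 1
  1+0+1 = 0 carry 1
  0+1+1 = 0 carry 1
  0+1+1 = 0 carry 1
  0+1+1 = 0 carry 1
  0+1+1 = 0 carry 1
  0+1+1 = 0 carry 1
  0+1+1 = 0 carry 1
  1+1+1 = 1 carry 1
  0+0+1 = 1
  1+0 = 1
  1+1 = 0 carry 1
  1+1+1 = 1 carry 1
  0+0+1 = 1
  1+0 = 1
  1+1 = 0 carry 1
  0+0+1 = 1
  1+1 = 0 carry 1
  1+1+1 = 1 carry 1
  0+1+1 = 0 carry 1
  0+1+1 = 0 carry 1
  1+1+1 = 1 carry 1
  1+1+1 = 1 carry 1
  final carry 1

0b11100101011101110000000110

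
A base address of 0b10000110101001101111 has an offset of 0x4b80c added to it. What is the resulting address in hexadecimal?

0b10000110101001101111 = 0x86a6f in hexadecimal.
Add column by column in base 16, right to left:
  f+c = b carry 1
  6+0+1 = 7
  a+8 = 2 carry 1
  6+b+1 = 2 carry 1
  8+4+1 = d

0xd227b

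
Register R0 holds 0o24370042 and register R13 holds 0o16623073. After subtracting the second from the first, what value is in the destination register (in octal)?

0o5544747

Subtract column by column in base 8:
  2-3 → 7 (borrow)
  4-7-1 → 4 (borrow)
  0-0-1 → 7 (borrow)
  0-3-1 → 4 (borrow)
  7-2-1 → 4
  3-6 → 5 (borrow)
  4-6-1 → 5 (borrow)
  2-1-1 → 0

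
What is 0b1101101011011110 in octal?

0o155336

Group the bits in threes: 001 101 101 011 011 110 → 155336.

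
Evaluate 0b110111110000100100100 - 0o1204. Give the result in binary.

0o1204 = 0b1010000100 in binary.
Subtract column by column in base 2:
  0-0 → 0
  0-0 → 0
  1-1 → 0
  0-0 → 0
  0-0 → 0
  1-0 → 1
  0-0 → 0
  0-1 → 1 (borrow)
  1-0-1 → 0
  0-1 → 1 (borrow)
  0-0-1 → 1 (borrow)
  0-0-1 → 1 (borrow)
  0-0-1 → 1 (borrow)
  1-0-1 → 0
  1-0 → 1
  1-0 → 1
  1-0 → 1
  1-0 → 1
  0-0 → 0
  1-0 → 1
  1-0 → 1

0b110111101111010100000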